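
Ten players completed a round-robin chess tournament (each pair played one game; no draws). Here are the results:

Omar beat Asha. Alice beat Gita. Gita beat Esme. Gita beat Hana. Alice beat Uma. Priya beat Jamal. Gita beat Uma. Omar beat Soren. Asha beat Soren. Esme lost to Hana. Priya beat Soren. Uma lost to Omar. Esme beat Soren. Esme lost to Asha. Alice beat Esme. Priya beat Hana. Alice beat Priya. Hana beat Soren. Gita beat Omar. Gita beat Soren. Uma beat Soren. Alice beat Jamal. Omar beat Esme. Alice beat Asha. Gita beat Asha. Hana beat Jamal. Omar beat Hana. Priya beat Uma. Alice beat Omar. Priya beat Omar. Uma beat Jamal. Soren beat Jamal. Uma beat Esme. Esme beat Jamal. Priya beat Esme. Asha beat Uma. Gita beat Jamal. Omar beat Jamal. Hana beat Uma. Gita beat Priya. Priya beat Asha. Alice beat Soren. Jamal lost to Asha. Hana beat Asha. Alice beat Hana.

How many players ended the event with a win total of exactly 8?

1

Win totals: Alice 9, Soren 1, Asha 4, Omar 6, Jamal 0, Esme 2, Hana 5, Gita 8, Uma 3, Priya 7.
Exactly 8: Gita — 1 player.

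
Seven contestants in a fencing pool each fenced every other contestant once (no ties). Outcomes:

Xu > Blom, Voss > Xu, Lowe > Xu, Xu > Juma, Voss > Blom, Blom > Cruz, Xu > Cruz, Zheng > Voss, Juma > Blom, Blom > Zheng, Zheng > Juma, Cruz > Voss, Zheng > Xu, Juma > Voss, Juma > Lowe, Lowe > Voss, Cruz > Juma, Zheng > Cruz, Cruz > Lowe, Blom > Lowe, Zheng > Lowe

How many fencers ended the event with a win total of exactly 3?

Win totals: Xu 3, Juma 3, Blom 3, Cruz 3, Lowe 2, Voss 2, Zheng 5.
Exactly 3: Xu, Juma, Blom, Cruz — 4 fencers.

4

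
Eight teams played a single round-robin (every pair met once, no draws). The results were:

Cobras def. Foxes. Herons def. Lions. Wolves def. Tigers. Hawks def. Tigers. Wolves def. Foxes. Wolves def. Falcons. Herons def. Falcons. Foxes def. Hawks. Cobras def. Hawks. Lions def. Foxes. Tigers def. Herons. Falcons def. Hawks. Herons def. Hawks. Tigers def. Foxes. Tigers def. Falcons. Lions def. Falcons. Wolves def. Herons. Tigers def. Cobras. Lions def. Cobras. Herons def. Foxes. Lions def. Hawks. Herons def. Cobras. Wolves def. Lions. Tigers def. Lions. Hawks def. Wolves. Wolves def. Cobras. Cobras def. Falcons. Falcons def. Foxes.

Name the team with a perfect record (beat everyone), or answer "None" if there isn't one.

Highest win total is Wolves with 6 (out of 7 possible).
Wolves lost to Hawks, so no team went undefeated.

None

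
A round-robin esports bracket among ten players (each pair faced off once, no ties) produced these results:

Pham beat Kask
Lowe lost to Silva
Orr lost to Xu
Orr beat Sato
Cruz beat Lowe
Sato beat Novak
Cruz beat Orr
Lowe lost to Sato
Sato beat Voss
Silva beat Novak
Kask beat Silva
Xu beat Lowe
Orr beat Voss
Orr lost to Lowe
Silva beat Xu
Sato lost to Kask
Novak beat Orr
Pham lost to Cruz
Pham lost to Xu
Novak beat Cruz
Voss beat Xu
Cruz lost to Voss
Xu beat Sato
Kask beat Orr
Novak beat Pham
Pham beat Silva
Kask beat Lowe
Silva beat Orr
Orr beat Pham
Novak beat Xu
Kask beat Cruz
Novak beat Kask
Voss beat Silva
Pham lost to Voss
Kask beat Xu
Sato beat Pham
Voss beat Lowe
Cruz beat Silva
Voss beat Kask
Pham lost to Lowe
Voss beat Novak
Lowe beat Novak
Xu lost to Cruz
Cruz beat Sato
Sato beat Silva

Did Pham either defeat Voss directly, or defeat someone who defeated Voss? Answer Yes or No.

No

Pham did not beat Voss directly.
Pham beat Silva, Kask, but each of them lost to Voss. No two-step path.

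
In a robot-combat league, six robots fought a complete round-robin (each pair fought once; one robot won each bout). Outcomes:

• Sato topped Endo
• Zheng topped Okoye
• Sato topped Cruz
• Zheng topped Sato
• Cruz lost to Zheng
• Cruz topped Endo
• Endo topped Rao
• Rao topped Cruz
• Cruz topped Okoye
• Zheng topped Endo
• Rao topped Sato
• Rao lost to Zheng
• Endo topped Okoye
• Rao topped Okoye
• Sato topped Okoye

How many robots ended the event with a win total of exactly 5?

Win totals: Endo 2, Rao 3, Sato 3, Cruz 2, Okoye 0, Zheng 5.
Exactly 5: Zheng — 1 robot.

1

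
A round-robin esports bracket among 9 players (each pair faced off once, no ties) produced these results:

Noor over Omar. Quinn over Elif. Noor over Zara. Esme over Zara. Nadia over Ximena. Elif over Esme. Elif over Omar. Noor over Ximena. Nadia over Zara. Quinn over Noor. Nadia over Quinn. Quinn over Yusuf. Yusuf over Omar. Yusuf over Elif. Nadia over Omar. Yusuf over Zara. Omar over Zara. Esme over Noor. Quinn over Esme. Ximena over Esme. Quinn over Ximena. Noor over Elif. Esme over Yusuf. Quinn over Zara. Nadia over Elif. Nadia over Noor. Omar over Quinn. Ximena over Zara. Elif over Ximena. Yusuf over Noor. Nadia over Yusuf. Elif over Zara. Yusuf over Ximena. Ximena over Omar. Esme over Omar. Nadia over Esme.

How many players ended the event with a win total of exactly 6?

Win totals: Omar 2, Esme 4, Elif 4, Ximena 3, Yusuf 5, Zara 0, Noor 4, Nadia 8, Quinn 6.
Exactly 6: Quinn — 1 player.

1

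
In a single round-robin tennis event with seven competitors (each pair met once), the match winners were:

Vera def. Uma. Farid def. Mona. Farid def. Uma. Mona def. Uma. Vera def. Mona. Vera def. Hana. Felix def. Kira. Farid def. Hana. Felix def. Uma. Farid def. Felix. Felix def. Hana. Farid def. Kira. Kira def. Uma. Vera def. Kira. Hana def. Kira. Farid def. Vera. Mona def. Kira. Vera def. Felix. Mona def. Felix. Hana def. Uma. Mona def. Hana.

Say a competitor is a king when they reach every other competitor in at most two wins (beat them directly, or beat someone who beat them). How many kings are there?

Kira cannot reach Vera, Hana, Farid, Mona, Felix in two steps.
Vera cannot reach Farid in two steps.
Uma cannot reach Kira, Vera, Hana, Farid, Mona, Felix in two steps.
Hana cannot reach Vera, Farid, Mona, Felix in two steps.
Farid reaches everyone (king).
Mona cannot reach Vera, Farid in two steps.
Felix cannot reach Vera, Farid, Mona in two steps.
Kings: Farid — 1.

1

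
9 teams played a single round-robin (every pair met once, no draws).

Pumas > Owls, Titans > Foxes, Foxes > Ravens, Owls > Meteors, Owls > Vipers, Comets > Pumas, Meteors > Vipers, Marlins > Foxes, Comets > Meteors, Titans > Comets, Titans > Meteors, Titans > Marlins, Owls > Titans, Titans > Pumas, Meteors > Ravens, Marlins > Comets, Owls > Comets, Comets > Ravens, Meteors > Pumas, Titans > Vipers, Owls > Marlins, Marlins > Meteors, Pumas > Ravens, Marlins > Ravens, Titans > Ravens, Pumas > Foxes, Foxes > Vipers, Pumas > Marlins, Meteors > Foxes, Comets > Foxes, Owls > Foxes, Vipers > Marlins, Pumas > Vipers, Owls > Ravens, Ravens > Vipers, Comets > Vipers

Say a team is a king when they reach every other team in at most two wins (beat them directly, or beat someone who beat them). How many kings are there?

Comets cannot reach Titans in two steps.
Foxes cannot reach Comets, Owls, Titans, Meteors, Pumas in two steps.
Marlins cannot reach Owls, Titans in two steps.
Owls reaches everyone (king).
Titans reaches everyone (king).
Ravens cannot reach Comets, Foxes, Owls, Titans, Meteors, Pumas in two steps.
Meteors cannot reach Comets, Titans in two steps.
Pumas reaches everyone (king).
Vipers cannot reach Owls, Titans, Pumas in two steps.
Kings: Owls, Titans, Pumas — 3.

3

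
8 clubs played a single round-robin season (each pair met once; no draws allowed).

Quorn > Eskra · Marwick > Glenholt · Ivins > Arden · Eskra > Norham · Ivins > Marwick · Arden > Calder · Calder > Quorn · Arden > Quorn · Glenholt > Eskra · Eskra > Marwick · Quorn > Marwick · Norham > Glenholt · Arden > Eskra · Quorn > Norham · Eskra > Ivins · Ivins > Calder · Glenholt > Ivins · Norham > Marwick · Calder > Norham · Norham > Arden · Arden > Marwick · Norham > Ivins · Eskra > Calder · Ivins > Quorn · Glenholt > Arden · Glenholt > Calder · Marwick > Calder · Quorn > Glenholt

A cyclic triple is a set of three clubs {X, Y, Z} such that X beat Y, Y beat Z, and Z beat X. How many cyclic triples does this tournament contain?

Win totals: Eskra 4, Norham 4, Marwick 2, Arden 4, Calder 2, Ivins 4, Glenholt 4, Quorn 4.
A club with w wins dominates both others in C(w,2) triples; summing gives 6 + 6 + 1 + 6 + 1 + 6 + 6 + 6 = 38 transitive triples.
Total triples C(8,3) = 56, so cyclic triples = 56 − 38 = 18.

18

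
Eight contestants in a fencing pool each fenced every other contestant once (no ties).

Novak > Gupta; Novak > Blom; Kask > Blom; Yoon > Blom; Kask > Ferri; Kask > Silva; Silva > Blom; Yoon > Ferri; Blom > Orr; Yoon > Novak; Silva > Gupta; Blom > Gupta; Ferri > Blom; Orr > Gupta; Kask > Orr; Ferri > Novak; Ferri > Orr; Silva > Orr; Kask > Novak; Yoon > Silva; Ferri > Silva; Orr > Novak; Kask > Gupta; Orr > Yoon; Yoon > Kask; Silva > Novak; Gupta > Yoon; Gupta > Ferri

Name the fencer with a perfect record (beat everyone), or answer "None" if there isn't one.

None

Highest win total is Kask with 6 (out of 7 possible).
Kask lost to Yoon, so no fencer went undefeated.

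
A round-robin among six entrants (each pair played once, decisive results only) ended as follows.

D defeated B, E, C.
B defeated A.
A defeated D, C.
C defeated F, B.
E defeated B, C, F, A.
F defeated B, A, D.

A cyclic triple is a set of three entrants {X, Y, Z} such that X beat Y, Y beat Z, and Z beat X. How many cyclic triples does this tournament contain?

Win totals: A 2, B 1, C 2, D 3, E 4, F 3.
An entrant with w wins dominates both others in C(w,2) triples; summing gives 1 + 0 + 1 + 3 + 6 + 3 = 14 transitive triples.
Total triples C(6,3) = 20, so cyclic triples = 20 − 14 = 6.

6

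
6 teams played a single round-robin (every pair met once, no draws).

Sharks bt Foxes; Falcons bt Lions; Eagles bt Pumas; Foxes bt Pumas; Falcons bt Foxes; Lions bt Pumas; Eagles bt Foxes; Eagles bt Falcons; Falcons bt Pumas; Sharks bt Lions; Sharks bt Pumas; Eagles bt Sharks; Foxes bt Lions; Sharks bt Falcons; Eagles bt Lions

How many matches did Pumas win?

0

Pumas' results: beat no one; lost to Lions, Eagles, Sharks, Falcons, Foxes.
That is 0 wins.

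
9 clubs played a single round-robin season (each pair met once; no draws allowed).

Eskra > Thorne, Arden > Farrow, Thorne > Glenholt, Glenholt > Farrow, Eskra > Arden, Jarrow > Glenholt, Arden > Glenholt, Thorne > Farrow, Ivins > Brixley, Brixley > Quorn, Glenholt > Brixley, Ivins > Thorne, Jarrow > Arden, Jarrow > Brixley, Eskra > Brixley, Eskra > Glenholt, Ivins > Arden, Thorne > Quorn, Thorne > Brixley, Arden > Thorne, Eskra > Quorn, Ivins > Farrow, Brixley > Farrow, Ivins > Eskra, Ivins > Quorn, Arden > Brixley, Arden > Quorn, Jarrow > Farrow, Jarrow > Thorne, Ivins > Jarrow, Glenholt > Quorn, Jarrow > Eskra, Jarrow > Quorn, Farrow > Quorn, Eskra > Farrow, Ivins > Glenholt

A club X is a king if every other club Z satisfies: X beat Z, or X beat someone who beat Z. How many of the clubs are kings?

1

Glenholt cannot reach Ivins, Eskra, Thorne, Jarrow, Arden in two steps.
Ivins reaches everyone (king).
Brixley cannot reach Glenholt, Ivins, Eskra, Thorne, Jarrow, Arden in two steps.
Eskra cannot reach Ivins, Jarrow in two steps.
Thorne cannot reach Ivins, Eskra, Jarrow, Arden in two steps.
Jarrow cannot reach Ivins in two steps.
Quorn cannot reach Glenholt, Ivins, Brixley, Eskra, Thorne, Jarrow, Arden, Farrow in two steps.
Arden cannot reach Ivins, Eskra, Jarrow in two steps.
Farrow cannot reach Glenholt, Ivins, Brixley, Eskra, Thorne, Jarrow, Arden in two steps.
Kings: Ivins — 1.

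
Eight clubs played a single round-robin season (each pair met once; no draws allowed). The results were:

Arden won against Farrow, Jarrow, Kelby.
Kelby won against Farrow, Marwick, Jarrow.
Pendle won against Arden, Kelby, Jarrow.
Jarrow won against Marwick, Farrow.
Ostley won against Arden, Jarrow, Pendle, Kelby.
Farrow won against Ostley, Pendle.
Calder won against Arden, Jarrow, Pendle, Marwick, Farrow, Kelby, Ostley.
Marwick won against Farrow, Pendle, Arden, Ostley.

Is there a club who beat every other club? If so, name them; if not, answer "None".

Calder has 7 wins out of 7 opponents — a perfect record.

Calder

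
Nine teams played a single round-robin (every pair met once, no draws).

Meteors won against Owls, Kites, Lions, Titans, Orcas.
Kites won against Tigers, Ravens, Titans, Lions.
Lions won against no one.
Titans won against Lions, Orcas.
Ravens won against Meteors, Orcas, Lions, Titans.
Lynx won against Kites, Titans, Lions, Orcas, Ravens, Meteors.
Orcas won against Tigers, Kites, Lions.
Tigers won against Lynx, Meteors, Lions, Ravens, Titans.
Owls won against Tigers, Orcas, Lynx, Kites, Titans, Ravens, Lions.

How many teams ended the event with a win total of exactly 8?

Win totals: Lynx 6, Lions 0, Tigers 5, Ravens 4, Kites 4, Titans 2, Orcas 3, Owls 7, Meteors 5.
No team has exactly 8 wins.

0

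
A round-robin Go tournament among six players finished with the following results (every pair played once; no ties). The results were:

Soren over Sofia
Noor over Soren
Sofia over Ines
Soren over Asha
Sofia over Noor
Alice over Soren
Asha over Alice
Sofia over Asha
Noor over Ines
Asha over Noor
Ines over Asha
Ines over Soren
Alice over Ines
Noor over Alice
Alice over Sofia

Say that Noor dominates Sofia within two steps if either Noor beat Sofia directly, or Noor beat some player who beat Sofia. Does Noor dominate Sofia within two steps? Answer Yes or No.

Yes

Noor did not beat Sofia directly.
Noor beat Ines, Alice, Soren. Of those, Alice beat Sofia.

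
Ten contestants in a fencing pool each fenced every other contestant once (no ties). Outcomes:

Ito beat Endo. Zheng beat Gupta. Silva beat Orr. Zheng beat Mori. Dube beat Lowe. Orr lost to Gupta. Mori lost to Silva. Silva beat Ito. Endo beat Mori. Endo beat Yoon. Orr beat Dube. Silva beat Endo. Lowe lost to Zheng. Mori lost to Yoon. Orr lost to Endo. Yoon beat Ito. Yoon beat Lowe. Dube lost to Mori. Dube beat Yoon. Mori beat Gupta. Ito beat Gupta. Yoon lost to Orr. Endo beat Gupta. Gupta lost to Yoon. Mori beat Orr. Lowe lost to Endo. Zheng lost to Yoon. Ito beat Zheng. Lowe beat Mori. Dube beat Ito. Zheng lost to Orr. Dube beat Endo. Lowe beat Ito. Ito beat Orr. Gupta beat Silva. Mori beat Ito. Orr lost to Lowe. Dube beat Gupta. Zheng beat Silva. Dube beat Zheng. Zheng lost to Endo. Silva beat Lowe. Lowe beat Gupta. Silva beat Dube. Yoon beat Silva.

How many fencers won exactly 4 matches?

4

Win totals: Silva 6, Gupta 2, Lowe 4, Orr 3, Dube 6, Yoon 6, Ito 4, Mori 4, Zheng 4, Endo 6.
Exactly 4: Lowe, Ito, Mori, Zheng — 4 fencers.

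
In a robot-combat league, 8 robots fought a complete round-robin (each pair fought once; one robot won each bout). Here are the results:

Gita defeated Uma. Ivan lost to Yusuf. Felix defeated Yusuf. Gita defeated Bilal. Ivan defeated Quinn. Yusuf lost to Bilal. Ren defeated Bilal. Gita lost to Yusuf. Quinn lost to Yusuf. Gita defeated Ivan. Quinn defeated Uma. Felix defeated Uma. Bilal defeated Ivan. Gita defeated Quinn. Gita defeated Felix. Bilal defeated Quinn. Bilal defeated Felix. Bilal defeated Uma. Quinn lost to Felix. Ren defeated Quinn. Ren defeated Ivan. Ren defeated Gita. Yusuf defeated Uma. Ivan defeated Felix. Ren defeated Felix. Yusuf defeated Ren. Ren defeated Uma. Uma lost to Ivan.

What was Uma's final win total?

0

Uma's results: beat no one; lost to Felix, Ren, Quinn, Bilal, Ivan, Yusuf, Gita.
That is 0 wins.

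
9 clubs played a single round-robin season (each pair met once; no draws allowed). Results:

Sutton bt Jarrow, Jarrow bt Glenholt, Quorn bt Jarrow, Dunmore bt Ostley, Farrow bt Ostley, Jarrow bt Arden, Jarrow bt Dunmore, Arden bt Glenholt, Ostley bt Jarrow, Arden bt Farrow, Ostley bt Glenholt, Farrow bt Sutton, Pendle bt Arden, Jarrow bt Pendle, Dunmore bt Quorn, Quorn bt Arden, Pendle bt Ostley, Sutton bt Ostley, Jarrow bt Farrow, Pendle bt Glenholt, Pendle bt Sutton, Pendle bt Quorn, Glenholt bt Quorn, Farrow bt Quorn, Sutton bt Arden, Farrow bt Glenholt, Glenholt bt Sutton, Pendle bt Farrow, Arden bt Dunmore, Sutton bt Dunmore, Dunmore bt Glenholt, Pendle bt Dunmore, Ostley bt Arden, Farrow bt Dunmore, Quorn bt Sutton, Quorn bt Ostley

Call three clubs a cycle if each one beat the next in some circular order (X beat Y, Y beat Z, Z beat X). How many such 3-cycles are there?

Win totals: Dunmore 3, Glenholt 2, Jarrow 5, Ostley 3, Arden 3, Farrow 5, Quorn 4, Pendle 7, Sutton 4.
A club with w wins dominates both others in C(w,2) triples; summing gives 3 + 1 + 10 + 3 + 3 + 10 + 6 + 21 + 6 = 63 transitive triples.
Total triples C(9,3) = 84, so cyclic triples = 84 − 63 = 21.

21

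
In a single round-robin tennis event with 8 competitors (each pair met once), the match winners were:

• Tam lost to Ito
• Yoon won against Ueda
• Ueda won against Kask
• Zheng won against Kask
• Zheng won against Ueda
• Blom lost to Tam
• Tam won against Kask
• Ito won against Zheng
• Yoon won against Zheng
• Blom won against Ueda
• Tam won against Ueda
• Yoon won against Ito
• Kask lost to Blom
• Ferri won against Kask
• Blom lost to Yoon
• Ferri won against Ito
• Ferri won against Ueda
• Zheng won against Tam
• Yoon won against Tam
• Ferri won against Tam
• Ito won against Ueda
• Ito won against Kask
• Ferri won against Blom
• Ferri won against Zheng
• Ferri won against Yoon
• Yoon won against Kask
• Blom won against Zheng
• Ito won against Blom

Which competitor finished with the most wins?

Win totals: Blom 3, Kask 0, Zheng 3, Ueda 1, Yoon 6, Ferri 7, Ito 5, Tam 3.
Ferri leads with 7 wins (next highest: 6).

Ferri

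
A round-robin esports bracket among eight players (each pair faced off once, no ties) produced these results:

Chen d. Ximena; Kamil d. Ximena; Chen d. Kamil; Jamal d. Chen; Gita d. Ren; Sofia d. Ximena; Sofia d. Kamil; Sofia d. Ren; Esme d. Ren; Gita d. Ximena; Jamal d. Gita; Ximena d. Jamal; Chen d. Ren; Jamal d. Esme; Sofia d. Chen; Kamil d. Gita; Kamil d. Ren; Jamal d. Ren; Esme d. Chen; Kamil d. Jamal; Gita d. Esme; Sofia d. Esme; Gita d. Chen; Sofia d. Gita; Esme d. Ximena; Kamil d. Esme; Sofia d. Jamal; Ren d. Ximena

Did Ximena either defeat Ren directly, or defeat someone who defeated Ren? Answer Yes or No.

Yes

Ximena did not beat Ren directly.
Ximena beat Jamal. Of those, Jamal beat Ren.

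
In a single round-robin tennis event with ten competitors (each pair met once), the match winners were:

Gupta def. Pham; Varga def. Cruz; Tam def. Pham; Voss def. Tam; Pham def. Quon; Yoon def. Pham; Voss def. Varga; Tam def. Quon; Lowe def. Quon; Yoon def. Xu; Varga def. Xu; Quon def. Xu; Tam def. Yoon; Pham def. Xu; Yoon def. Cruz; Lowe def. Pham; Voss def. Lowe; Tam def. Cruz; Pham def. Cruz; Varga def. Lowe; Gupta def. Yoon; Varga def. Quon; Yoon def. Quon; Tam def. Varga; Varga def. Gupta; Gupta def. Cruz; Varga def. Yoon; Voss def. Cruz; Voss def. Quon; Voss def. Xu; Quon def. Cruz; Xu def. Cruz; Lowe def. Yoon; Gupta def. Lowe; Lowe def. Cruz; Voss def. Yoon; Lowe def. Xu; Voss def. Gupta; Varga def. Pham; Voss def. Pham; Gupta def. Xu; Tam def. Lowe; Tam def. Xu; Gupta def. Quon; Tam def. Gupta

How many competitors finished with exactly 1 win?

Win totals: Yoon 4, Varga 7, Gupta 6, Voss 9, Pham 3, Xu 1, Lowe 5, Cruz 0, Quon 2, Tam 8.
Exactly 1: Xu — 1 competitor.

1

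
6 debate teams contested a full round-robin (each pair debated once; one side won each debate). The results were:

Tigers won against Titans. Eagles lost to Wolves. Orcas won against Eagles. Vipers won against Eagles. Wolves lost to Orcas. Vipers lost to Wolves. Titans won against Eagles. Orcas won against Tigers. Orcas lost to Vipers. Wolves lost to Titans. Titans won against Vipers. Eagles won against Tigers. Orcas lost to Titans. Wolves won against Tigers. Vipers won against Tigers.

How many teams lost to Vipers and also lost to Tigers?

0

Vipers beat: Eagles, Tigers, Orcas.
Tigers beat: Titans.
No one was beaten by both.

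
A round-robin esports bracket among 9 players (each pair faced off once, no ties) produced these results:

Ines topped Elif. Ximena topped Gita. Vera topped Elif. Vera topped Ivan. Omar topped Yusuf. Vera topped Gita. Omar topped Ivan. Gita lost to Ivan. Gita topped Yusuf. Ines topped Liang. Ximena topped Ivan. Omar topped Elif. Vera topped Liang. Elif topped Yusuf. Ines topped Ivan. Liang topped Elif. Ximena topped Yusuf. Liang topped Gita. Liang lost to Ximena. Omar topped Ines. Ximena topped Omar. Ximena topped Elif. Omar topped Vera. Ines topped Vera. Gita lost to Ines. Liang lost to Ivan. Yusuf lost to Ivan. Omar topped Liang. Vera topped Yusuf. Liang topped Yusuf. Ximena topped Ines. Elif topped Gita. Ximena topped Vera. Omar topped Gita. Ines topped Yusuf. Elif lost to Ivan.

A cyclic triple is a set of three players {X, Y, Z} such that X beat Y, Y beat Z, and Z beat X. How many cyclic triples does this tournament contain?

0

Win totals: Gita 1, Elif 2, Yusuf 0, Ines 6, Vera 5, Ximena 8, Ivan 4, Liang 3, Omar 7.
A player with w wins dominates both others in C(w,2) triples; summing gives 0 + 1 + 0 + 15 + 10 + 28 + 6 + 3 + 21 = 84 transitive triples.
Total triples C(9,3) = 84, so cyclic triples = 84 − 84 = 0.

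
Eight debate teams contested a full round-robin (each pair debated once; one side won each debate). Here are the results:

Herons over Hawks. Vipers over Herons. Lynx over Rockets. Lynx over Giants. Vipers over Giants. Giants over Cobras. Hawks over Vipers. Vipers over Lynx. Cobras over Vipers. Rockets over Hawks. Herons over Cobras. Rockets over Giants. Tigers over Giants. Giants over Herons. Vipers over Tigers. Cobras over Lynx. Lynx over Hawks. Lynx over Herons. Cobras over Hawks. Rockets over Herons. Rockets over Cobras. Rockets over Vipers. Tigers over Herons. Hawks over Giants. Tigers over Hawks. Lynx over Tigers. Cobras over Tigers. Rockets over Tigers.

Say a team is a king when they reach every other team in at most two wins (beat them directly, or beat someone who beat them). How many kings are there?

Cobras reaches everyone (king).
Hawks cannot reach Rockets in two steps.
Giants cannot reach Rockets in two steps.
Vipers reaches everyone (king).
Herons cannot reach Rockets in two steps.
Rockets reaches everyone (king).
Tigers cannot reach Rockets, Lynx in two steps.
Lynx reaches everyone (king).
Kings: Cobras, Vipers, Rockets, Lynx — 4.

4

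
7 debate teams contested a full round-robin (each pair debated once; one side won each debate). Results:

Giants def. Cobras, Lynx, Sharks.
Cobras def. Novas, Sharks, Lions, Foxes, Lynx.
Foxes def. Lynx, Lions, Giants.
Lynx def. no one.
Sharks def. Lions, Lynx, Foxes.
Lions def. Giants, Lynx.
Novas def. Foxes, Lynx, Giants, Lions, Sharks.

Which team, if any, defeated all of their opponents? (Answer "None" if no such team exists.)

None

Highest win total is Novas with 5 (out of 6 possible).
Novas lost to Cobras, so no team went undefeated.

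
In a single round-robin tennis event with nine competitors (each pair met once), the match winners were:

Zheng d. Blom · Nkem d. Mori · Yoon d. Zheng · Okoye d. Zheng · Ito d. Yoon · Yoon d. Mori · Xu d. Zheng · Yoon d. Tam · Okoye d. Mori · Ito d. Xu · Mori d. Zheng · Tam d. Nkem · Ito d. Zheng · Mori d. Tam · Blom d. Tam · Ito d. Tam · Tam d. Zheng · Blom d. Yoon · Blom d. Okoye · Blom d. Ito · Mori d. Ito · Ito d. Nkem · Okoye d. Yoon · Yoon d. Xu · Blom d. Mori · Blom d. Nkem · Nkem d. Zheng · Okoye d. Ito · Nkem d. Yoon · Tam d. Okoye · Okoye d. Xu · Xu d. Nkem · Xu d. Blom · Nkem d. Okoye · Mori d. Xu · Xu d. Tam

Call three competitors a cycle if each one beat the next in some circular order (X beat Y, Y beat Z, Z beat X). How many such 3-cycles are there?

22

Win totals: Mori 4, Tam 3, Nkem 4, Yoon 4, Xu 4, Zheng 1, Ito 5, Okoye 5, Blom 6.
A competitor with w wins dominates both others in C(w,2) triples; summing gives 6 + 3 + 6 + 6 + 6 + 0 + 10 + 10 + 15 = 62 transitive triples.
Total triples C(9,3) = 84, so cyclic triples = 84 − 62 = 22.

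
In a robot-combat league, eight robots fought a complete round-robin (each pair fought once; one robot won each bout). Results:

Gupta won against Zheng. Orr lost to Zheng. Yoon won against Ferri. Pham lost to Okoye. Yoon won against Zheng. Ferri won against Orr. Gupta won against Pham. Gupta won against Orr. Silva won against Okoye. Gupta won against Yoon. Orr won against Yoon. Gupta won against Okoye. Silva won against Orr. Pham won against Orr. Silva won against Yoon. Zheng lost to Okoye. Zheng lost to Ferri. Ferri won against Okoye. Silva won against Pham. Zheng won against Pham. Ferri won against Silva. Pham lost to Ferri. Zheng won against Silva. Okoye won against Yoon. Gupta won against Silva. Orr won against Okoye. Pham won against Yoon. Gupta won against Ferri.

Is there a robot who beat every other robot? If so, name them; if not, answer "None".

Gupta has 7 wins out of 7 opponents — a perfect record.

Gupta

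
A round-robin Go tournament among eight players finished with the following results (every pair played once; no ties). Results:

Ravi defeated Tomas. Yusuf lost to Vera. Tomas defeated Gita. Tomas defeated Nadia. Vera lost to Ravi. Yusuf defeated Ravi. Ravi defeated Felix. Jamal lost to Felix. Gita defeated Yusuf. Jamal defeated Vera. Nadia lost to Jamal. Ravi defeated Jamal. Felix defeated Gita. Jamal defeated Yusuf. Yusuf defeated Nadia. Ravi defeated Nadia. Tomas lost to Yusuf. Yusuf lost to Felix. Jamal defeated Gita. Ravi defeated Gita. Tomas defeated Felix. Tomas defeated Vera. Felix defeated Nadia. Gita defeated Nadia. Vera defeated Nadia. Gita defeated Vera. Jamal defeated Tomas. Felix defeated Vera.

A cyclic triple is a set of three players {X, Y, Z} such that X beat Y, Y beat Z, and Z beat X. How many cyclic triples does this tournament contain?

Win totals: Gita 3, Nadia 0, Jamal 5, Tomas 4, Vera 2, Felix 5, Yusuf 3, Ravi 6.
A player with w wins dominates both others in C(w,2) triples; summing gives 3 + 0 + 10 + 6 + 1 + 10 + 3 + 15 = 48 transitive triples.
Total triples C(8,3) = 56, so cyclic triples = 56 − 48 = 8.

8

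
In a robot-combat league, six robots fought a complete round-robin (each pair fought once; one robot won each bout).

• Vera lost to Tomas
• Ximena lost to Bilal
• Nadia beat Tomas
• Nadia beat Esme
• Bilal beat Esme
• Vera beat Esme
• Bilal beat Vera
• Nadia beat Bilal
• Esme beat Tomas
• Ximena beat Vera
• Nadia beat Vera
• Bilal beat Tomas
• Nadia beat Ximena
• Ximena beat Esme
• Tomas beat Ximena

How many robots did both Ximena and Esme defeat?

Ximena beat: Esme, Vera.
Esme beat: Tomas.
No one was beaten by both.

0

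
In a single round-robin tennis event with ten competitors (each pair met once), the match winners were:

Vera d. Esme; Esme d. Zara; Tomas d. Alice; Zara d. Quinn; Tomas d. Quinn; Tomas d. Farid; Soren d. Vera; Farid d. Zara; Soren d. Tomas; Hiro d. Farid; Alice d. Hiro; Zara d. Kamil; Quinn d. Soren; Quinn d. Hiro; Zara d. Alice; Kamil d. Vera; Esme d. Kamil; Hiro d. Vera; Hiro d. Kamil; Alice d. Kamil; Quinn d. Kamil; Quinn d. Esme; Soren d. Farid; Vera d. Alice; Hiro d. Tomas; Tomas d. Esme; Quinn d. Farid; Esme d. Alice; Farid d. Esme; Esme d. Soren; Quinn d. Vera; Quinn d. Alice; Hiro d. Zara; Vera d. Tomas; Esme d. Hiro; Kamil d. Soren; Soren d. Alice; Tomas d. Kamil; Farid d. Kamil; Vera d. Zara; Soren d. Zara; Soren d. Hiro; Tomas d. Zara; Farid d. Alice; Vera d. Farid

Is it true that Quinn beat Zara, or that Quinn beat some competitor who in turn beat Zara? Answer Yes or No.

Yes

Quinn did not beat Zara directly.
Quinn beat Esme, Soren, Vera, Hiro, Kamil, Alice, Farid. Of those, Esme beat Zara.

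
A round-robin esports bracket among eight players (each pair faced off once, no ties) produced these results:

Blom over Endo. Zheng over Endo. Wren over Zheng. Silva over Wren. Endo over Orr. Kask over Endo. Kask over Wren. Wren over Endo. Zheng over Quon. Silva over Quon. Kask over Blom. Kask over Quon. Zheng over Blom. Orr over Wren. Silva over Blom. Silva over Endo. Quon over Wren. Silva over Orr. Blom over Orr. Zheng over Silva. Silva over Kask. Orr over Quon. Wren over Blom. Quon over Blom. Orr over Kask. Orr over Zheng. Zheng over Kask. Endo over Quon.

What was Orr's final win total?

4

Orr's results: beat Wren, Quon, Zheng, Kask; lost to Endo, Silva, Blom.
That is 4 wins.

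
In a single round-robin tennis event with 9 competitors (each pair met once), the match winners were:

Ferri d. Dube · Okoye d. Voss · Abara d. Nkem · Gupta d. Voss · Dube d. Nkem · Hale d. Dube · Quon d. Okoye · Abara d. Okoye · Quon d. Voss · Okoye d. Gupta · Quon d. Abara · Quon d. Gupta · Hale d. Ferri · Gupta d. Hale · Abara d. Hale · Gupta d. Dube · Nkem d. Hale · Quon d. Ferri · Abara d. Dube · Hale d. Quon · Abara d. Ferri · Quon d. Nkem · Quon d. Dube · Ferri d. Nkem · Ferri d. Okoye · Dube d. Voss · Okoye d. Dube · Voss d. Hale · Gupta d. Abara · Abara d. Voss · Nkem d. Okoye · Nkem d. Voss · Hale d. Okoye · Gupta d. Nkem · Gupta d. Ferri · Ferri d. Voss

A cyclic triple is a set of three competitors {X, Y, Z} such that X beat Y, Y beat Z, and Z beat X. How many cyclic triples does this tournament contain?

14

Win totals: Nkem 3, Ferri 4, Okoye 3, Voss 1, Hale 4, Gupta 6, Abara 6, Quon 7, Dube 2.
A competitor with w wins dominates both others in C(w,2) triples; summing gives 3 + 6 + 3 + 0 + 6 + 15 + 15 + 21 + 1 = 70 transitive triples.
Total triples C(9,3) = 84, so cyclic triples = 84 − 70 = 14.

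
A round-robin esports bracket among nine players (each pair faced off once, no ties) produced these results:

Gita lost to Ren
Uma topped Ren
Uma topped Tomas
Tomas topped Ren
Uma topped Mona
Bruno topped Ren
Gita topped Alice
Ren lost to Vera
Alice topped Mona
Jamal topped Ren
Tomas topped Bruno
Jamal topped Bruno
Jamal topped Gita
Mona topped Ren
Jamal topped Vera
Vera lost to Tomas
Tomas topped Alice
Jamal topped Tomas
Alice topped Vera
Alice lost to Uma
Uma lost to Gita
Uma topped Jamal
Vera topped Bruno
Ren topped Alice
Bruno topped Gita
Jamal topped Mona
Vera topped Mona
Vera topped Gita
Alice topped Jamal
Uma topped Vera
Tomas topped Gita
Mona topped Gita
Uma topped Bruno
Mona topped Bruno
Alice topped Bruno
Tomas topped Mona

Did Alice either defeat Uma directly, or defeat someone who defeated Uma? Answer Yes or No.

Alice did not beat Uma directly.
Alice beat Mona, Jamal, Vera, Bruno, but each of them lost to Uma. No two-step path.

No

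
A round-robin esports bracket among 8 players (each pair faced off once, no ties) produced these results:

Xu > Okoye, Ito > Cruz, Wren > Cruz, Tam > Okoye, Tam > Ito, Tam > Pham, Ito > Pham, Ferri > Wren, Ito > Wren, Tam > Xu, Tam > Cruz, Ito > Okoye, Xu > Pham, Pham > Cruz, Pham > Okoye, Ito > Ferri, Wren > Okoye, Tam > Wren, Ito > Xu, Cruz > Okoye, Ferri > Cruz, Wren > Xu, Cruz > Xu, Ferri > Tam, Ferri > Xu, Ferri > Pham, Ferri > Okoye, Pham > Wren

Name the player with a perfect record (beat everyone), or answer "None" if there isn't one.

None

Highest win total is Tam with 6 (out of 7 possible).
Tam lost to Ferri, so no player went undefeated.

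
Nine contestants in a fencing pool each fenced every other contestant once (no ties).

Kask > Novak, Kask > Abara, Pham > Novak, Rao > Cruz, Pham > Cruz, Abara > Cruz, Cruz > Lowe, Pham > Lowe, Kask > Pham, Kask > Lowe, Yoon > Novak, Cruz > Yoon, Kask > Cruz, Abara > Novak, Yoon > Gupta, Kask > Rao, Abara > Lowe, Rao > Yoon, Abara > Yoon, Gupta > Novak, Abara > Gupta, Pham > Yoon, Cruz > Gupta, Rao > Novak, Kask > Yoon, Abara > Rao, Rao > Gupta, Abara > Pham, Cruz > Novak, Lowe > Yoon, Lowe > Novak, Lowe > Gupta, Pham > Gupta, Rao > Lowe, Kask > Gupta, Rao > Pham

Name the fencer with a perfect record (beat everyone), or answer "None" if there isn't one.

Kask has 8 wins out of 8 opponents — a perfect record.

Kask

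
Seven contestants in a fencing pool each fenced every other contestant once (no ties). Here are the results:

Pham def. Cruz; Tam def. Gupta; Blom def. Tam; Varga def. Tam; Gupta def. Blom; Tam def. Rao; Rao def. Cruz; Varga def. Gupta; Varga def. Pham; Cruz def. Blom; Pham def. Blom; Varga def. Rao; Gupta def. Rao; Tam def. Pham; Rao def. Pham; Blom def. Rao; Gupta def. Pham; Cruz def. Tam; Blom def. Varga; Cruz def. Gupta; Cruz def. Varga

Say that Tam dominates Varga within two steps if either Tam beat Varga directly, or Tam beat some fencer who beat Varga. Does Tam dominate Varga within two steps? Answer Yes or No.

Tam did not beat Varga directly.
Tam beat Rao, Gupta, Pham, but each of them lost to Varga. No two-step path.

No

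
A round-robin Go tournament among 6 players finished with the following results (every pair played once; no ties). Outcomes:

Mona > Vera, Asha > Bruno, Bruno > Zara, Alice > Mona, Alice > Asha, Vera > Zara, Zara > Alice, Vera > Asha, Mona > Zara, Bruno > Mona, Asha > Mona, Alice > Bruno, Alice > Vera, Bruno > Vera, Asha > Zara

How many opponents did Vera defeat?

2

Vera's results: beat Zara, Asha; lost to Mona, Bruno, Alice.
That is 2 wins.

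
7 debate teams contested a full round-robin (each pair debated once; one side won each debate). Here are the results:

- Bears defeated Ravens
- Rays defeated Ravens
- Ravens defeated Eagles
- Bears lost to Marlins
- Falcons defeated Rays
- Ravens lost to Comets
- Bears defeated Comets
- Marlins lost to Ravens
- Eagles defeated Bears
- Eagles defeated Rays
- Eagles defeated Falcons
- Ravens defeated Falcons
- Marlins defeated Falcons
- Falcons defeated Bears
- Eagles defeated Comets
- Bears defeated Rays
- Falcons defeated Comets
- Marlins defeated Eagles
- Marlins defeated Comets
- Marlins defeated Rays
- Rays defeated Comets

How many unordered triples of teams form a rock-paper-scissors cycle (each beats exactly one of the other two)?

Win totals: Comets 1, Marlins 5, Rays 2, Eagles 4, Falcons 3, Bears 3, Ravens 3.
A team with w wins dominates both others in C(w,2) triples; summing gives 0 + 10 + 1 + 6 + 3 + 3 + 3 = 26 transitive triples.
Total triples C(7,3) = 35, so cyclic triples = 35 − 26 = 9.

9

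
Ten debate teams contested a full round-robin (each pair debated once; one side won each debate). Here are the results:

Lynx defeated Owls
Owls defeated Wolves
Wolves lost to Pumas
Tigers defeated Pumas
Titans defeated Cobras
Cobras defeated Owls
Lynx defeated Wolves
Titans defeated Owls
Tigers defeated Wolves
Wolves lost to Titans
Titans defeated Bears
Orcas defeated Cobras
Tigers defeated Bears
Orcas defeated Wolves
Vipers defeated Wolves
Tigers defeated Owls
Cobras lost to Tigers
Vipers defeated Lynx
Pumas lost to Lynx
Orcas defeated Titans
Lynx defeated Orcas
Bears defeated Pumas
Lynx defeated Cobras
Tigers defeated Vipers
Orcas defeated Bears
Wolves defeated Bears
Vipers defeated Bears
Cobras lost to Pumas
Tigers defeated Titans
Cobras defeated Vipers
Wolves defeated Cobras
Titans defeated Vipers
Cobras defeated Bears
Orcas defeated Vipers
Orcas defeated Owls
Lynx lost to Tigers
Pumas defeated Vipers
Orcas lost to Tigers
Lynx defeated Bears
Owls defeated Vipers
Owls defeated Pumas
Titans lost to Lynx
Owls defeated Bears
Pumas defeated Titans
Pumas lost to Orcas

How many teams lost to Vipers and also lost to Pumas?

1

Vipers beat: Wolves, Bears, Lynx.
Pumas beat: Wolves, Cobras, Vipers, Titans.
Both beat: Wolves — 1.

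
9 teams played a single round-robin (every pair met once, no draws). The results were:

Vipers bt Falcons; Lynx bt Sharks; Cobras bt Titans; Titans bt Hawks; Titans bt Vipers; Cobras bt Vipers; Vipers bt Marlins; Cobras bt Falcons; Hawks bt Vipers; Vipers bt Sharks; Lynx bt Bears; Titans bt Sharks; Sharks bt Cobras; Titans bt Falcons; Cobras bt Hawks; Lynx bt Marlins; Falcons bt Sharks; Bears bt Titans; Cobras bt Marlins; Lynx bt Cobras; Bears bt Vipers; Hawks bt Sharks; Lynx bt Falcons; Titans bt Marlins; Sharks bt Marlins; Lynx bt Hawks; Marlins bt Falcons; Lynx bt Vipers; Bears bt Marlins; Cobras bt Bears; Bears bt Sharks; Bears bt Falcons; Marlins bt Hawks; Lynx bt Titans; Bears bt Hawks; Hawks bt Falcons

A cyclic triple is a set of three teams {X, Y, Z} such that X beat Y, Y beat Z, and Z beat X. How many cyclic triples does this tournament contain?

Win totals: Marlins 2, Hawks 3, Falcons 1, Vipers 3, Titans 5, Bears 6, Cobras 6, Sharks 2, Lynx 8.
A team with w wins dominates both others in C(w,2) triples; summing gives 1 + 3 + 0 + 3 + 10 + 15 + 15 + 1 + 28 = 76 transitive triples.
Total triples C(9,3) = 84, so cyclic triples = 84 − 76 = 8.

8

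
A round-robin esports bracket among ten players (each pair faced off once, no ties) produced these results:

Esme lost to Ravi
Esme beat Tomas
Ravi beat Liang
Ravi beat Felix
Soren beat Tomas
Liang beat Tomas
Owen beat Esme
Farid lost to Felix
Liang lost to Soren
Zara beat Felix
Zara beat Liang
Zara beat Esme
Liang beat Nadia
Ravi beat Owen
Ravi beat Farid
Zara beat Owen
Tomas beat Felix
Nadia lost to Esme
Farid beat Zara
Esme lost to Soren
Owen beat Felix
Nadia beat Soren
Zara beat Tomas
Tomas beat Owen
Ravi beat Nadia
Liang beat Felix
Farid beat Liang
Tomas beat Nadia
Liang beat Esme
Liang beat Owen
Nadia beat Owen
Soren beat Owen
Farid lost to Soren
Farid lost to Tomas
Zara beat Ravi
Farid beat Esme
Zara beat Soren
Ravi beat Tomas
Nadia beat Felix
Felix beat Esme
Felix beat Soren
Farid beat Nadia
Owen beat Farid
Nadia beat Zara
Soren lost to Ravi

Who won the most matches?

Ravi

Win totals: Farid 4, Zara 7, Nadia 4, Tomas 4, Ravi 8, Felix 3, Soren 5, Owen 3, Esme 2, Liang 5.
Ravi leads with 8 wins (next highest: 7).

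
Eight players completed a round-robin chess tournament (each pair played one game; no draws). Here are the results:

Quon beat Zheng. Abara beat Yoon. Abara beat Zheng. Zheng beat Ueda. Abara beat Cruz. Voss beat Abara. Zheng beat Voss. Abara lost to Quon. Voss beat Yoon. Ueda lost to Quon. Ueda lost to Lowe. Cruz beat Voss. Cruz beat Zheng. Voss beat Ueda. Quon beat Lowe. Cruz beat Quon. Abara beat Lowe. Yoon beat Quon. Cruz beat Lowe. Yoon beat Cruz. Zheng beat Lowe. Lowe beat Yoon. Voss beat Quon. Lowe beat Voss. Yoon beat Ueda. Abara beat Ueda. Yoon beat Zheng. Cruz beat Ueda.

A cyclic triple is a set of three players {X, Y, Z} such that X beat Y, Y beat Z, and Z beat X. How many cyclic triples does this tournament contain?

12

Win totals: Quon 4, Cruz 5, Lowe 3, Abara 5, Ueda 0, Yoon 4, Zheng 3, Voss 4.
A player with w wins dominates both others in C(w,2) triples; summing gives 6 + 10 + 3 + 10 + 0 + 6 + 3 + 6 = 44 transitive triples.
Total triples C(8,3) = 56, so cyclic triples = 56 − 44 = 12.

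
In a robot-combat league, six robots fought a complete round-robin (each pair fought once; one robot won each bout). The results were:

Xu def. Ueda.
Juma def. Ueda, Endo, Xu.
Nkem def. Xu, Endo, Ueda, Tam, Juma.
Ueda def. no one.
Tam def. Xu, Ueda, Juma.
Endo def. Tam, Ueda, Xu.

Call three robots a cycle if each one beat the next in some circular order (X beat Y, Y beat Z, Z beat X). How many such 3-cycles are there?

1

Of the C(6,3) = 20 triples, the cyclic ones are: {Endo, Tam, Juma}.
That is 1.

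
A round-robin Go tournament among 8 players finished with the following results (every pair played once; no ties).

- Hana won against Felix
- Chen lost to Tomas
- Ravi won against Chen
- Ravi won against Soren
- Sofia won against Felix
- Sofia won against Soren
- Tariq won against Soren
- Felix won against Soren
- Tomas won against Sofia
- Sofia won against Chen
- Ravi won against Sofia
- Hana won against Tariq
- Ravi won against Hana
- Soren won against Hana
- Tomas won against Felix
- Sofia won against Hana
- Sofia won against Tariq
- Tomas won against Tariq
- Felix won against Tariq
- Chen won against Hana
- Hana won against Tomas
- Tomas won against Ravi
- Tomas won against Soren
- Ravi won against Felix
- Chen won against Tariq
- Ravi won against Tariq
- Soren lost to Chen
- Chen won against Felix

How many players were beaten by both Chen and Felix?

2

Chen beat: Felix, Hana, Tariq, Soren.
Felix beat: Tariq, Soren.
Both beat: Tariq, Soren — 2.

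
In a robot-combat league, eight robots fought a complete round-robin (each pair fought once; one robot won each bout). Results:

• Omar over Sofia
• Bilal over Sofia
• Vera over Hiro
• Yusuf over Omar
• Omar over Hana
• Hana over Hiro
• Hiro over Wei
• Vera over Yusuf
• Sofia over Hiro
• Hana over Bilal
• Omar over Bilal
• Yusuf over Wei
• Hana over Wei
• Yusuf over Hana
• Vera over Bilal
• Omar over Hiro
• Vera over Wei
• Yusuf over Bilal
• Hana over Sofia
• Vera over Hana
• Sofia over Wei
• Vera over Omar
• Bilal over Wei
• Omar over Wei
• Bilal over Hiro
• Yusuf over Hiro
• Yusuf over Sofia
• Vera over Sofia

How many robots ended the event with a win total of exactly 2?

1

Win totals: Wei 0, Yusuf 6, Vera 7, Omar 5, Hiro 1, Sofia 2, Bilal 3, Hana 4.
Exactly 2: Sofia — 1 robot.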